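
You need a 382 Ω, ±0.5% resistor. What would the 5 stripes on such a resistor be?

382 Ω = 382 × 10^0.
3 → orange
8 → grey
2 → red
Multiplier 10^0 → black.
±0.5% tolerance → green.

orange, grey, red, black, green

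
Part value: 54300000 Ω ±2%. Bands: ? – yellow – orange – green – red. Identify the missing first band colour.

green

54300000 Ω = 543 × 10^5.
The first band gives digit 5 of the significand, and 5 is green.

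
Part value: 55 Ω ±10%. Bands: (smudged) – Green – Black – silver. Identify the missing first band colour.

green

55 Ω = 55 × 10^0.
The first band gives digit 5 of the significand, and 5 is green.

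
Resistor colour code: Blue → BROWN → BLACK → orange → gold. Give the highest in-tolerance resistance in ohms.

640500 Ω

Blue → 6 (first significant figure)
Brown → 1 (second significant figure)
Black → 0 (third significant figure)
Orange → ×10^3 multiplier
Gold → ±5% tolerance
610 × 1000 = 610000 Ω
Highest = 610000 × (1 + 5/100) = 640500 Ω.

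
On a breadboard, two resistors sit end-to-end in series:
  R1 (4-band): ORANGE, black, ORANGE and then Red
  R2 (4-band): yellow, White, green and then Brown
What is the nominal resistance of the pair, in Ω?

4930000 Ω

R1: orange, black → 30; orange ×10^3 → 30000 Ω.
R2: yellow, white → 49; green ×10^5 → 4900000 Ω.
Series: 30000 + 4900000 = 4930000 Ω.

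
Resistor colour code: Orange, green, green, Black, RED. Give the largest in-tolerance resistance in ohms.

Orange → 3 (first significant figure)
Green → 5 (second significant figure)
Green → 5 (third significant figure)
Black → ×1 multiplier
Red → ±2% tolerance
355 × 1 = 355 Ω
Largest = 355 × (1 + 2/100) = 362.1 Ω.

362.1 Ω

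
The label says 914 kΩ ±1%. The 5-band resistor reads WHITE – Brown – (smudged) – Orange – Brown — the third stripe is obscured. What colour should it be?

yellow

914000 Ω = 914 × 10^3.
The third band gives digit 4 of the significand, and 4 is yellow.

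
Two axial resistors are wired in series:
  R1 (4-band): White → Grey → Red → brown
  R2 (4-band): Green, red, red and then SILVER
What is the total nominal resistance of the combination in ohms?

R1: white, grey → 98; red ×10^2 → 9800 Ω.
R2: green, red → 52; red ×10^2 → 5200 Ω.
Series: 9800 + 5200 = 15000 Ω.

15000 Ω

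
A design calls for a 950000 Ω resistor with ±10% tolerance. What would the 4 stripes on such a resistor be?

white, green, yellow, silver

950000 Ω = 95 × 10^4.
9 → white
5 → green
Multiplier 10^4 → yellow.
±10% tolerance → silver.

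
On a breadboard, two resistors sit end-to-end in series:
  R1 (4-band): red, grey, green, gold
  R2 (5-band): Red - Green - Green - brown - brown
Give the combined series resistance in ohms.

R1: red, grey → 28; green ×10^5 → 2800000 Ω.
R2: red, green, green → 255; brown ×10 → 2550 Ω.
Series: 2800000 + 2550 = 2802550 Ω.

2802550 Ω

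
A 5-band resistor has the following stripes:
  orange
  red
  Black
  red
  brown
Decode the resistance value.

32000 Ω

Orange → 3 (first significant figure)
Red → 2 (second significant figure)
Black → 0 (third significant figure)
Red → ×10^2 multiplier
320 × 100 = 32000 Ω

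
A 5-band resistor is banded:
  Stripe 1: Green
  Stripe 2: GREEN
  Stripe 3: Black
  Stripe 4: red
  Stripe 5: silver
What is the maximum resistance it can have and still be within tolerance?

60500 Ω

Green → 5 (first significant figure)
Green → 5 (second significant figure)
Black → 0 (third significant figure)
Red → ×10^2 multiplier
Silver → ±10% tolerance
550 × 100 = 55000 Ω
Maximum = 55000 × (1 + 10/100) = 60500 Ω.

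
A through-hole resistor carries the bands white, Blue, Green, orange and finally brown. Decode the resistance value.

965000 Ω

White → 9 (first significant figure)
Blue → 6 (second significant figure)
Green → 5 (third significant figure)
Orange → ×10^3 multiplier
965 × 1000 = 965000 Ω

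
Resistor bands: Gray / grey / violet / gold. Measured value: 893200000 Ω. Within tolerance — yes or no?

yes

Grey → 8 (first significant figure)
Grey → 8 (second significant figure)
Violet → ×10^7 multiplier
Gold → ±5% tolerance
88 × 10000000 = 880000000 Ω
Allowed range: 836000000 Ω to 924000000 Ω.
893200000 Ω lies inside that range.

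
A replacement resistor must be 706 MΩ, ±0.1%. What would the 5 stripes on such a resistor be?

violet, black, blue, blue, violet

706000000 Ω = 706 × 10^6.
7 → violet
0 → black
6 → blue
Multiplier 10^6 → blue.
±0.1% tolerance → violet.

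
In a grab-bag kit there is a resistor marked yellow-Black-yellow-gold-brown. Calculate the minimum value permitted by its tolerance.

Yellow → 4 (first significant figure)
Black → 0 (second significant figure)
Yellow → 4 (third significant figure)
Gold → ×0.1 multiplier
Brown → ±1% tolerance
404 × 0.1 = 40.4 Ω
Minimum = 40.4 × (1 − 1/100) = 39.996 Ω.

39.996 Ω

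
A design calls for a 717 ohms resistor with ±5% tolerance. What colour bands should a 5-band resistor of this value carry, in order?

717 Ω = 717 × 10^0.
7 → violet
1 → brown
7 → violet
Multiplier 10^0 → black.
±5% tolerance → gold.

violet, brown, violet, black, gold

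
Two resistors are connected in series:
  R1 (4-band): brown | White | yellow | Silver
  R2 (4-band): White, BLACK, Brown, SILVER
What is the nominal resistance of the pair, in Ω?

R1: brown, white → 19; yellow ×10^4 → 190000 Ω.
R2: white, black → 90; brown ×10 → 900 Ω.
Series: 190000 + 900 = 190900 Ω.

190900 Ω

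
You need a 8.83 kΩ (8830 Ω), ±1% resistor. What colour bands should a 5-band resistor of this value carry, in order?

8830 Ω = 883 × 10^1.
8 → grey
8 → grey
3 → orange
Multiplier 10^1 → brown.
±1% tolerance → brown.

grey, grey, orange, brown, brown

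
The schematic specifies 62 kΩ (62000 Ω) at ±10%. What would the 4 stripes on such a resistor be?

62000 Ω = 62 × 10^3.
6 → blue
2 → red
Multiplier 10^3 → orange.
±10% tolerance → silver.

blue, red, orange, silver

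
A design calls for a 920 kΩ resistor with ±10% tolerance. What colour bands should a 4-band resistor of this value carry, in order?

white, red, yellow, silver

920000 Ω = 92 × 10^4.
9 → white
2 → red
Multiplier 10^4 → yellow.
±10% tolerance → silver.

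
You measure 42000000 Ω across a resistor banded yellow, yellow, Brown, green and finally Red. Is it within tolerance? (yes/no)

no

Yellow → 4 (first significant figure)
Yellow → 4 (second significant figure)
Brown → 1 (third significant figure)
Green → ×10^5 multiplier
Red → ±2% tolerance
441 × 100000 = 44100000 Ω
Allowed range: 43218000 Ω to 44982000 Ω.
42000000 Ω lies outside that range.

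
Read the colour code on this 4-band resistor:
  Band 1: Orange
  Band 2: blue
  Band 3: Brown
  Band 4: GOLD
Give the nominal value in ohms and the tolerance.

Orange → 3 (first significant figure)
Blue → 6 (second significant figure)
Brown → ×10 multiplier
Gold → ±5% tolerance
36 × 10 = 360 Ω

360 Ω ±5%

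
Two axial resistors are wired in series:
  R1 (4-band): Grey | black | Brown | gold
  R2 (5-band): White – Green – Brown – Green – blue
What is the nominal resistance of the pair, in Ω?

R1: grey, black → 80; brown ×10 → 800 Ω.
R2: white, green, brown → 951; green ×10^5 → 95100000 Ω.
Series: 800 + 95100000 = 95100800 Ω.

95100800 Ω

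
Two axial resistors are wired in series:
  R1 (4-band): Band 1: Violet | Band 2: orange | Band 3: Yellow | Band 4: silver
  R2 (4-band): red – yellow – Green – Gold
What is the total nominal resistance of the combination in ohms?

R1: violet, orange → 73; yellow ×10^4 → 730000 Ω.
R2: red, yellow → 24; green ×10^5 → 2400000 Ω.
Series: 730000 + 2400000 = 3130000 Ω.

3130000 Ω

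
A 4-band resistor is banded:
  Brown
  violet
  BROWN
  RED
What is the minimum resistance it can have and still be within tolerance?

Brown → 1 (first significant figure)
Violet → 7 (second significant figure)
Brown → ×10 multiplier
Red → ±2% tolerance
17 × 10 = 170 Ω
Minimum = 170 × (1 − 2/100) = 166.6 Ω.

166.6 Ω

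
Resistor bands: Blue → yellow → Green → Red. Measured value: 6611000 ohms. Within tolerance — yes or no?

Blue → 6 (first significant figure)
Yellow → 4 (second significant figure)
Green → ×10^5 multiplier
Red → ±2% tolerance
64 × 100000 = 6400000 Ω
Allowed range: 6272000 Ω to 6528000 Ω.
6611000 ohms lies outside that range.

no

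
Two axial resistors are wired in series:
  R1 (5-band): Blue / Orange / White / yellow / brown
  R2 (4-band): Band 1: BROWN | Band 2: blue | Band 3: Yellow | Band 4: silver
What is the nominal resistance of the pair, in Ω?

R1: blue, orange, white → 639; yellow ×10^4 → 6390000 Ω.
R2: brown, blue → 16; yellow ×10^4 → 160000 Ω.
Series: 6390000 + 160000 = 6550000 Ω.

6550000 Ω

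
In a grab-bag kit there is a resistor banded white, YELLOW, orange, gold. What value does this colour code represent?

White → 9 (first significant figure)
Yellow → 4 (second significant figure)
Orange → ×10^3 multiplier
94 × 1000 = 94000 Ω

94000 Ω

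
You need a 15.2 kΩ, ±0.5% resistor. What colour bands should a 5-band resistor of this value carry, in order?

15200 Ω = 152 × 10^2.
1 → brown
5 → green
2 → red
Multiplier 10^2 → red.
±0.5% tolerance → green.

brown, green, red, red, green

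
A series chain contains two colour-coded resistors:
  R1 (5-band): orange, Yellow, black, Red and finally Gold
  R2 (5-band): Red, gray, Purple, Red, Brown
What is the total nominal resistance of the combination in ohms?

R1: orange, yellow, black → 340; red ×10^2 → 34000 Ω.
R2: red, grey, violet → 287; red ×10^2 → 28700 Ω.
Series: 34000 + 28700 = 62700 Ω.

62700 Ω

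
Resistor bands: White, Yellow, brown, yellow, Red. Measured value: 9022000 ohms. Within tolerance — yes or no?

no

White → 9 (first significant figure)
Yellow → 4 (second significant figure)
Brown → 1 (third significant figure)
Yellow → ×10^4 multiplier
Red → ±2% tolerance
941 × 10000 = 9410000 Ω
Allowed range: 9221800 Ω to 9598200 Ω.
9022000 ohms lies outside that range.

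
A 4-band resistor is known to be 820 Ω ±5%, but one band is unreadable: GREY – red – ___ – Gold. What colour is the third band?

820 Ω = 82 × 10^1.
The third band is the multiplier, 10^1, which is brown.

brown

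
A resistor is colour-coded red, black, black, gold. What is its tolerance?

±5%

The last band, gold, is the tolerance band.
Gold corresponds to ±5%.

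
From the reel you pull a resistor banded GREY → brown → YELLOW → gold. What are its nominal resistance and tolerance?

810000 Ω ±5%

Grey → 8 (first significant figure)
Brown → 1 (second significant figure)
Yellow → ×10^4 multiplier
Gold → ±5% tolerance
81 × 10000 = 810000 Ω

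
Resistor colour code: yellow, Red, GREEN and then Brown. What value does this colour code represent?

4200000 Ω

Yellow → 4 (first significant figure)
Red → 2 (second significant figure)
Green → ×10^5 multiplier
42 × 100000 = 4200000 Ω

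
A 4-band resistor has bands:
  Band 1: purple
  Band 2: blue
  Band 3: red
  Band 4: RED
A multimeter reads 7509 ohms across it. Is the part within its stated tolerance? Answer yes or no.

yes

Violet → 7 (first significant figure)
Blue → 6 (second significant figure)
Red → ×10^2 multiplier
Red → ±2% tolerance
76 × 100 = 7600 Ω
Allowed range: 7448 Ω to 7752 Ω.
7509 ohms lies inside that range.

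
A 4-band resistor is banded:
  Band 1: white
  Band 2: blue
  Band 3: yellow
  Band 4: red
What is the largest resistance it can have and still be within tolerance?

White → 9 (first significant figure)
Blue → 6 (second significant figure)
Yellow → ×10^4 multiplier
Red → ±2% tolerance
96 × 10000 = 960000 Ω
Largest = 960000 × (1 + 2/100) = 979200 Ω.

979200 Ω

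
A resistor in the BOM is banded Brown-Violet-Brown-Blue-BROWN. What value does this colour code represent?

171000000 Ω

Brown → 1 (first significant figure)
Violet → 7 (second significant figure)
Brown → 1 (third significant figure)
Blue → ×10^6 multiplier
171 × 1000000 = 171000000 Ω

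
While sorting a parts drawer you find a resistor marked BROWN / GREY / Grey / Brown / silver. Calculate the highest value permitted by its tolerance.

2068 Ω

Brown → 1 (first significant figure)
Grey → 8 (second significant figure)
Grey → 8 (third significant figure)
Brown → ×10 multiplier
Silver → ±10% tolerance
188 × 10 = 1880 Ω
Highest = 1880 × (1 + 10/100) = 2068 Ω.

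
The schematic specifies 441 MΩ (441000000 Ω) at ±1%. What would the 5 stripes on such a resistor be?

yellow, yellow, brown, blue, brown

441000000 Ω = 441 × 10^6.
4 → yellow
4 → yellow
1 → brown
Multiplier 10^6 → blue.
±1% tolerance → brown.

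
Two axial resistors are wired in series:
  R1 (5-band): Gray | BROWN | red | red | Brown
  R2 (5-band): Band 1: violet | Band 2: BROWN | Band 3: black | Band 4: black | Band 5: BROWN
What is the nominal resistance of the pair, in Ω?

81910 Ω

R1: grey, brown, red → 812; red ×10^2 → 81200 Ω.
R2: violet, brown, black → 710; black ×1 → 710 Ω.
Series: 81200 + 710 = 81910 Ω.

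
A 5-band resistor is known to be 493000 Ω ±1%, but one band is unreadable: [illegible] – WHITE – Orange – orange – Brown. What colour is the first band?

yellow

493000 Ω = 493 × 10^3.
The first band gives digit 4 of the significand, and 4 is yellow.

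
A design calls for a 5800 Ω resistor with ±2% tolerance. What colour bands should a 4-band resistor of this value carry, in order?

green, grey, red, red

5800 Ω = 58 × 10^2.
5 → green
8 → grey
Multiplier 10^2 → red.
±2% tolerance → red.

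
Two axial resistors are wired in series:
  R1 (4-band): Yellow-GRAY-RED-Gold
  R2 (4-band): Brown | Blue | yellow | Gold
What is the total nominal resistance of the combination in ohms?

R1: yellow, grey → 48; red ×10^2 → 4800 Ω.
R2: brown, blue → 16; yellow ×10^4 → 160000 Ω.
Series: 4800 + 160000 = 164800 Ω.

164800 Ω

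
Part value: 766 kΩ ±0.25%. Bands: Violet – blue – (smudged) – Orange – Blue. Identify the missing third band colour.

blue

766000 Ω = 766 × 10^3.
The third band gives digit 6 of the significand, and 6 is blue.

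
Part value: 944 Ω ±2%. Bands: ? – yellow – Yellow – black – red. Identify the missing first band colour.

white

944 Ω = 944 × 10^0.
The first band gives digit 9 of the significand, and 9 is white.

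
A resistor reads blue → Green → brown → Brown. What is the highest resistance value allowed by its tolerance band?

656.5 Ω

Blue → 6 (first significant figure)
Green → 5 (second significant figure)
Brown → ×10 multiplier
Brown → ±1% tolerance
65 × 10 = 650 Ω
Highest = 650 × (1 + 1/100) = 656.5 Ω.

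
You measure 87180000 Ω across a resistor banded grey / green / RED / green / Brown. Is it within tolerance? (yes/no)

no

Grey → 8 (first significant figure)
Green → 5 (second significant figure)
Red → 2 (third significant figure)
Green → ×10^5 multiplier
Brown → ±1% tolerance
852 × 100000 = 85200000 Ω
Allowed range: 84348000 Ω to 86052000 Ω.
87180000 Ω lies outside that range.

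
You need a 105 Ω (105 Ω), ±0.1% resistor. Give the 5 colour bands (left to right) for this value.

brown, black, green, black, violet

105 Ω = 105 × 10^0.
1 → brown
0 → black
5 → green
Multiplier 10^0 → black.
±0.1% tolerance → violet.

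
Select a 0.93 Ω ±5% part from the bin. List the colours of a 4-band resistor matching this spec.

white, orange, silver, gold

0.93 Ω = 93 × 10^-2.
9 → white
3 → orange
Multiplier 10^-2 → silver.
±5% tolerance → gold.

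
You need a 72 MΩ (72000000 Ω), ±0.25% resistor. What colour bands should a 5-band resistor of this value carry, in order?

72000000 Ω = 720 × 10^5.
7 → violet
2 → red
0 → black
Multiplier 10^5 → green.
±0.25% tolerance → blue.

violet, red, black, green, blue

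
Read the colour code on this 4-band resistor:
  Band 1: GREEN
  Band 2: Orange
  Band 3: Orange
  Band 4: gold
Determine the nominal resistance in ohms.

Green → 5 (first significant figure)
Orange → 3 (second significant figure)
Orange → ×10^3 multiplier
53 × 1000 = 53000 Ω

53000 Ω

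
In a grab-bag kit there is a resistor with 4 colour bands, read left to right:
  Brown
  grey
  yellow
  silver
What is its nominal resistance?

Brown → 1 (first significant figure)
Grey → 8 (second significant figure)
Yellow → ×10^4 multiplier
18 × 10000 = 180000 Ω

180000 Ω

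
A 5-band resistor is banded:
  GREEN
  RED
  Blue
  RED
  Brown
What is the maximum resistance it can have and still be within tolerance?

Green → 5 (first significant figure)
Red → 2 (second significant figure)
Blue → 6 (third significant figure)
Red → ×10^2 multiplier
Brown → ±1% tolerance
526 × 100 = 52600 Ω
Maximum = 52600 × (1 + 1/100) = 53126 Ω.

53126 Ω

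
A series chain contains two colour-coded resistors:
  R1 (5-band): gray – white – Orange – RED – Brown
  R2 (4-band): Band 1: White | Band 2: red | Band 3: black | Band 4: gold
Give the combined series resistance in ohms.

89392 Ω

R1: grey, white, orange → 893; red ×10^2 → 89300 Ω.
R2: white, red → 92; black ×1 → 92 Ω.
Series: 89300 + 92 = 89392 Ω.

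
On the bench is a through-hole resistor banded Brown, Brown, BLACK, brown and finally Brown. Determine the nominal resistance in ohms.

1100 Ω

Brown → 1 (first significant figure)
Brown → 1 (second significant figure)
Black → 0 (third significant figure)
Brown → ×10 multiplier
110 × 10 = 1100 Ω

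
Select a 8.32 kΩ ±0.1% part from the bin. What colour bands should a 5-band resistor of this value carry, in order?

8320 Ω = 832 × 10^1.
8 → grey
3 → orange
2 → red
Multiplier 10^1 → brown.
±0.1% tolerance → violet.

grey, orange, red, brown, violet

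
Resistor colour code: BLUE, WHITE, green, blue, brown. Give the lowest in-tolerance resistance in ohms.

688050000 Ω

Blue → 6 (first significant figure)
White → 9 (second significant figure)
Green → 5 (third significant figure)
Blue → ×10^6 multiplier
Brown → ±1% tolerance
695 × 1000000 = 695000000 Ω
Lowest = 695000000 × (1 − 1/100) = 688050000 Ω.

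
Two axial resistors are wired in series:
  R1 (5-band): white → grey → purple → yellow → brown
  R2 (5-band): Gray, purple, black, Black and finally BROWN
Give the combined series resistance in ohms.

9870870 Ω

R1: white, grey, violet → 987; yellow ×10^4 → 9870000 Ω.
R2: grey, violet, black → 870; black ×1 → 870 Ω.
Series: 9870000 + 870 = 9870870 Ω.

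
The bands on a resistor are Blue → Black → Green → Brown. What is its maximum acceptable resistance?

Blue → 6 (first significant figure)
Black → 0 (second significant figure)
Green → ×10^5 multiplier
Brown → ±1% tolerance
60 × 100000 = 6000000 Ω
Maximum = 6000000 × (1 + 1/100) = 6060000 Ω.

6060000 Ω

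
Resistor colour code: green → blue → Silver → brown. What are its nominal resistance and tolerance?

0.56 Ω ±1%

Green → 5 (first significant figure)
Blue → 6 (second significant figure)
Silver → ×0.01 multiplier
Brown → ±1% tolerance
56 × 0.01 = 0.56 Ω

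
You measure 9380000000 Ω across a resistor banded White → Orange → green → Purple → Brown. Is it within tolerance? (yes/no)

yes

White → 9 (first significant figure)
Orange → 3 (second significant figure)
Green → 5 (third significant figure)
Violet → ×10^7 multiplier
Brown → ±1% tolerance
935 × 10000000 = 9350000000 Ω
Allowed range: 9256500000 Ω to 9443500000 Ω.
9380000000 Ω lies inside that range.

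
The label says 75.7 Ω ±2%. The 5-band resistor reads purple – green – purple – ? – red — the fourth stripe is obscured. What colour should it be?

75.7 Ω = 757 × 10^-1.
The fourth band is the multiplier, 10^-1, which is gold.

gold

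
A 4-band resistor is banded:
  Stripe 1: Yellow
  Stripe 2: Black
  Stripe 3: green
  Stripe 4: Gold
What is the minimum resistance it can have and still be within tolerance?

Yellow → 4 (first significant figure)
Black → 0 (second significant figure)
Green → ×10^5 multiplier
Gold → ±5% tolerance
40 × 100000 = 4000000 Ω
Minimum = 4000000 × (1 − 5/100) = 3800000 Ω.

3800000 Ω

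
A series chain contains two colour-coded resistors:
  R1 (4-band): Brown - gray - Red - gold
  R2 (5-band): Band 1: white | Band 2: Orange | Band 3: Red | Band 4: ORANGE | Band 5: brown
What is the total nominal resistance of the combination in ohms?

R1: brown, grey → 18; red ×10^2 → 1800 Ω.
R2: white, orange, red → 932; orange ×10^3 → 932000 Ω.
Series: 1800 + 932000 = 933800 Ω.

933800 Ω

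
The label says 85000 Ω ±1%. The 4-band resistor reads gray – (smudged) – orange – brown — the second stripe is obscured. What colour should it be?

green

85000 Ω = 85 × 10^3.
The second band gives digit 5 of the significand, and 5 is green.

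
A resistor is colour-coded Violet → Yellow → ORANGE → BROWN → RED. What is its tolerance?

±2%

The last band, red, is the tolerance band.
Red corresponds to ±2%.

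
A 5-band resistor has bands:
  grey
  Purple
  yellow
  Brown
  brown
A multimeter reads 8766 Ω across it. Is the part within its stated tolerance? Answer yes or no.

yes

Grey → 8 (first significant figure)
Violet → 7 (second significant figure)
Yellow → 4 (third significant figure)
Brown → ×10 multiplier
Brown → ±1% tolerance
874 × 10 = 8740 Ω
Allowed range: 8652.6 Ω to 8827.4 Ω.
8766 Ω lies inside that range.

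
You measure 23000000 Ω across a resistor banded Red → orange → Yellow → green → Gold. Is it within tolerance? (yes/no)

Red → 2 (first significant figure)
Orange → 3 (second significant figure)
Yellow → 4 (third significant figure)
Green → ×10^5 multiplier
Gold → ±5% tolerance
234 × 100000 = 23400000 Ω
Allowed range: 22230000 Ω to 24570000 Ω.
23000000 Ω lies inside that range.

yes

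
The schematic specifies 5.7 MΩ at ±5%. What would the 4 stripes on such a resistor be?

5700000 Ω = 57 × 10^5.
5 → green
7 → violet
Multiplier 10^5 → green.
±5% tolerance → gold.

green, violet, green, gold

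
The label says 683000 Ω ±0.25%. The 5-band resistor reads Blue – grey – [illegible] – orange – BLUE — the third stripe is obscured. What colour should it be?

orange

683000 Ω = 683 × 10^3.
The third band gives digit 3 of the significand, and 3 is orange.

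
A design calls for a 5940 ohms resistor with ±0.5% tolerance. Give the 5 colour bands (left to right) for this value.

5940 Ω = 594 × 10^1.
5 → green
9 → white
4 → yellow
Multiplier 10^1 → brown.
±0.5% tolerance → green.

green, white, yellow, brown, green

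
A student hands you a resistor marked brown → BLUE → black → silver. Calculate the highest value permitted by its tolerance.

17.6 Ω

Brown → 1 (first significant figure)
Blue → 6 (second significant figure)
Black → ×1 multiplier
Silver → ±10% tolerance
16 × 1 = 16 Ω
Highest = 16 × (1 + 10/100) = 17.6 Ω.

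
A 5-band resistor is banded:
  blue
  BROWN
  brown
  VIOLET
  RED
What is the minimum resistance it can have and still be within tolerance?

5987800000 Ω

Blue → 6 (first significant figure)
Brown → 1 (second significant figure)
Brown → 1 (third significant figure)
Violet → ×10^7 multiplier
Red → ±2% tolerance
611 × 10000000 = 6110000000 Ω
Minimum = 6110000000 × (1 − 2/100) = 5987800000 Ω.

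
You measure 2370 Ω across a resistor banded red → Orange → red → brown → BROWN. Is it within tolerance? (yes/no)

Red → 2 (first significant figure)
Orange → 3 (second significant figure)
Red → 2 (third significant figure)
Brown → ×10 multiplier
Brown → ±1% tolerance
232 × 10 = 2320 Ω
Allowed range: 2296.8 Ω to 2343.2 Ω.
2370 Ω lies outside that range.

no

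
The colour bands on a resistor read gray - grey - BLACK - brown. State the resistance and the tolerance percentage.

88 Ω ±1%

Grey → 8 (first significant figure)
Grey → 8 (second significant figure)
Black → ×1 multiplier
Brown → ±1% tolerance
88 × 1 = 88 Ω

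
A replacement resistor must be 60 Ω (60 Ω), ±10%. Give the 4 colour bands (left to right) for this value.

60 Ω = 60 × 10^0.
6 → blue
0 → black
Multiplier 10^0 → black.
±10% tolerance → silver.

blue, black, black, silver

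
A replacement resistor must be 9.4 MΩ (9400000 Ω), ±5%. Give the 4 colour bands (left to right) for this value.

9400000 Ω = 94 × 10^5.
9 → white
4 → yellow
Multiplier 10^5 → green.
±5% tolerance → gold.

white, yellow, green, gold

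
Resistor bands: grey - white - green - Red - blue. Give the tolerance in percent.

±0.25%

The last band, blue, is the tolerance band.
Blue corresponds to ±0.25%.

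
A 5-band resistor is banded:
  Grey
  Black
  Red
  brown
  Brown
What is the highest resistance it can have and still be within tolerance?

Grey → 8 (first significant figure)
Black → 0 (second significant figure)
Red → 2 (third significant figure)
Brown → ×10 multiplier
Brown → ±1% tolerance
802 × 10 = 8020 Ω
Highest = 8020 × (1 + 1/100) = 8100.2 Ω.

8100.2 Ω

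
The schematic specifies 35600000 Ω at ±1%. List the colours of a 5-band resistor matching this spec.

orange, green, blue, green, brown

35600000 Ω = 356 × 10^5.
3 → orange
5 → green
6 → blue
Multiplier 10^5 → green.
±1% tolerance → brown.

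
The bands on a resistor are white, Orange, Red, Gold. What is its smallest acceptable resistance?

White → 9 (first significant figure)
Orange → 3 (second significant figure)
Red → ×10^2 multiplier
Gold → ±5% tolerance
93 × 100 = 9300 Ω
Smallest = 9300 × (1 − 5/100) = 8835 Ω.

8835 Ω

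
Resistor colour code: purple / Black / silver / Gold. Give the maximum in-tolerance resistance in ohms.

Violet → 7 (first significant figure)
Black → 0 (second significant figure)
Silver → ×0.01 multiplier
Gold → ±5% tolerance
70 × 0.01 = 0.7 Ω
Maximum = 0.7 × (1 + 5/100) = 0.735 Ω.

0.735 Ω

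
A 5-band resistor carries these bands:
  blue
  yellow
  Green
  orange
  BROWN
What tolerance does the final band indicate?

±1%

The last band, brown, is the tolerance band.
Brown corresponds to ±1%.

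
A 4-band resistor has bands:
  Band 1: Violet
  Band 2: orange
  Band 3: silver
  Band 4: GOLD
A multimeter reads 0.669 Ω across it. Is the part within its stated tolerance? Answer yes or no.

Violet → 7 (first significant figure)
Orange → 3 (second significant figure)
Silver → ×0.01 multiplier
Gold → ±5% tolerance
73 × 0.01 = 0.73 Ω
Allowed range: 0.6935 Ω to 0.7665 Ω.
0.669 Ω lies outside that range.

no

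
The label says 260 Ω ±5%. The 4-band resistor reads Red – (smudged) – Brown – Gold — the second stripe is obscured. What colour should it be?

260 Ω = 26 × 10^1.
The second band gives digit 6 of the significand, and 6 is blue.

blue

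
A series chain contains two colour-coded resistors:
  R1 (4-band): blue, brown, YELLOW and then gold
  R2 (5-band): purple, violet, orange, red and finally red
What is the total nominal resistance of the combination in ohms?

687300 Ω

R1: blue, brown → 61; yellow ×10^4 → 610000 Ω.
R2: violet, violet, orange → 773; red ×10^2 → 77300 Ω.
Series: 610000 + 77300 = 687300 Ω.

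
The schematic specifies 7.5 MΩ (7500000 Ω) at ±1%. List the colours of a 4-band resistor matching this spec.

violet, green, green, brown

7500000 Ω = 75 × 10^5.
7 → violet
5 → green
Multiplier 10^5 → green.
±1% tolerance → brown.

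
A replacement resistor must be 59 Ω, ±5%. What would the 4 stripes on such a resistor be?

59 Ω = 59 × 10^0.
5 → green
9 → white
Multiplier 10^0 → black.
±5% tolerance → gold.

green, white, black, gold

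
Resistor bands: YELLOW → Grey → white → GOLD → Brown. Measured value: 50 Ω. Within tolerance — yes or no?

Yellow → 4 (first significant figure)
Grey → 8 (second significant figure)
White → 9 (third significant figure)
Gold → ×0.1 multiplier
Brown → ±1% tolerance
489 × 0.1 = 48.9 Ω
Allowed range: 48.411 Ω to 49.389 Ω.
50 Ω lies outside that range.

no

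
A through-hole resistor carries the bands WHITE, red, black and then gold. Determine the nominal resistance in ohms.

92 Ω

White → 9 (first significant figure)
Red → 2 (second significant figure)
Black → ×1 multiplier
92 × 1 = 92 Ω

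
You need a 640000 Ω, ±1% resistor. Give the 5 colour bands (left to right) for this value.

640000 Ω = 640 × 10^3.
6 → blue
4 → yellow
0 → black
Multiplier 10^3 → orange.
±1% tolerance → brown.

blue, yellow, black, orange, brown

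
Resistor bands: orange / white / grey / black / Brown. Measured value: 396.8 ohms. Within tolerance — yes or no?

Orange → 3 (first significant figure)
White → 9 (second significant figure)
Grey → 8 (third significant figure)
Black → ×1 multiplier
Brown → ±1% tolerance
398 × 1 = 398 Ω
Allowed range: 394.02 Ω to 401.98 Ω.
396.8 ohms lies inside that range.

yes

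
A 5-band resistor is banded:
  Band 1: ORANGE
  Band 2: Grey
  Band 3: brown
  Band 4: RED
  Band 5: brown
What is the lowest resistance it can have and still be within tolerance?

Orange → 3 (first significant figure)
Grey → 8 (second significant figure)
Brown → 1 (third significant figure)
Red → ×10^2 multiplier
Brown → ±1% tolerance
381 × 100 = 38100 Ω
Lowest = 38100 × (1 − 1/100) = 37719 Ω.

37719 Ω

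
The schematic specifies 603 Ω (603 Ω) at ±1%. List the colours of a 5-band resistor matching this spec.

blue, black, orange, black, brown

603 Ω = 603 × 10^0.
6 → blue
0 → black
3 → orange
Multiplier 10^0 → black.
±1% tolerance → brown.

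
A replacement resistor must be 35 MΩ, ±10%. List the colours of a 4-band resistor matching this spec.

orange, green, blue, silver

35000000 Ω = 35 × 10^6.
3 → orange
5 → green
Multiplier 10^6 → blue.
±10% tolerance → silver.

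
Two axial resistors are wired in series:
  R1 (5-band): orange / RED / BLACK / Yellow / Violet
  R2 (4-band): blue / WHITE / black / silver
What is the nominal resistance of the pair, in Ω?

R1: orange, red, black → 320; yellow ×10^4 → 3200000 Ω.
R2: blue, white → 69; black ×1 → 69 Ω.
Series: 3200000 + 69 = 3200069 Ω.

3200069 Ω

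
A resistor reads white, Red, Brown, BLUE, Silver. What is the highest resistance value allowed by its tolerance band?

1013100000 Ω

White → 9 (first significant figure)
Red → 2 (second significant figure)
Brown → 1 (third significant figure)
Blue → ×10^6 multiplier
Silver → ±10% tolerance
921 × 1000000 = 921000000 Ω
Highest = 921000000 × (1 + 10/100) = 1013100000 Ω.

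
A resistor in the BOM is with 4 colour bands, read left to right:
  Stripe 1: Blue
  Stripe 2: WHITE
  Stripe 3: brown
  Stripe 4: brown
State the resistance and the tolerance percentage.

690 Ω ±1%

Blue → 6 (first significant figure)
White → 9 (second significant figure)
Brown → ×10 multiplier
Brown → ±1% tolerance
69 × 10 = 690 Ω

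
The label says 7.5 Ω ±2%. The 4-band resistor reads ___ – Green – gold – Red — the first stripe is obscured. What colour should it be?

violet

7.5 Ω = 75 × 10^-1.
The first band gives digit 7 of the significand, and 7 is violet.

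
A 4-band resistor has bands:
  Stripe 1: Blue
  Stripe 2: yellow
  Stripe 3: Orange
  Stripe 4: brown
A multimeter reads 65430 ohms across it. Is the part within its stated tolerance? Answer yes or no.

Blue → 6 (first significant figure)
Yellow → 4 (second significant figure)
Orange → ×10^3 multiplier
Brown → ±1% tolerance
64 × 1000 = 64000 Ω
Allowed range: 63360 Ω to 64640 Ω.
65430 ohms lies outside that range.

no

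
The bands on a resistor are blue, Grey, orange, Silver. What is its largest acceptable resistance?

Blue → 6 (first significant figure)
Grey → 8 (second significant figure)
Orange → ×10^3 multiplier
Silver → ±10% tolerance
68 × 1000 = 68000 Ω
Largest = 68000 × (1 + 10/100) = 74800 Ω.

74800 Ω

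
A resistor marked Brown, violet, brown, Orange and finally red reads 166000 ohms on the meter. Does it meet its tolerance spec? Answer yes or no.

no

Brown → 1 (first significant figure)
Violet → 7 (second significant figure)
Brown → 1 (third significant figure)
Orange → ×10^3 multiplier
Red → ±2% tolerance
171 × 1000 = 171000 Ω
Allowed range: 167580 Ω to 174420 Ω.
166000 ohms lies outside that range.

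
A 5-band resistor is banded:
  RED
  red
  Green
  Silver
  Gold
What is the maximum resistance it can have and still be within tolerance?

Red → 2 (first significant figure)
Red → 2 (second significant figure)
Green → 5 (third significant figure)
Silver → ×0.01 multiplier
Gold → ±5% tolerance
225 × 0.01 = 2.25 Ω
Maximum = 2.25 × (1 + 5/100) = 2.3625 Ω.

2.3625 Ω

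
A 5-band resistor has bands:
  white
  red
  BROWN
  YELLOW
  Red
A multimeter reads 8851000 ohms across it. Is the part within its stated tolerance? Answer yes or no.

White → 9 (first significant figure)
Red → 2 (second significant figure)
Brown → 1 (third significant figure)
Yellow → ×10^4 multiplier
Red → ±2% tolerance
921 × 10000 = 9210000 Ω
Allowed range: 9025800 Ω to 9394200 Ω.
8851000 ohms lies outside that range.

no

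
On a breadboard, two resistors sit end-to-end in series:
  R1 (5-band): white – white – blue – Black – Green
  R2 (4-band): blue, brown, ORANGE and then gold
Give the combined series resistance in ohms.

R1: white, white, blue → 996; black ×1 → 996 Ω.
R2: blue, brown → 61; orange ×10^3 → 61000 Ω.
Series: 996 + 61000 = 61996 Ω.

61996 Ω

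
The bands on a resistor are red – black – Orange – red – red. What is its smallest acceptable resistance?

19894 Ω

Red → 2 (first significant figure)
Black → 0 (second significant figure)
Orange → 3 (third significant figure)
Red → ×10^2 multiplier
Red → ±2% tolerance
203 × 100 = 20300 Ω
Smallest = 20300 × (1 − 2/100) = 19894 Ω.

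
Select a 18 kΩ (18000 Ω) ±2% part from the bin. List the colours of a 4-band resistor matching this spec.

18000 Ω = 18 × 10^3.
1 → brown
8 → grey
Multiplier 10^3 → orange.
±2% tolerance → red.

brown, grey, orange, red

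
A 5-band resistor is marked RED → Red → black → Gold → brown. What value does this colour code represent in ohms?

22 Ω

Red → 2 (first significant figure)
Red → 2 (second significant figure)
Black → 0 (third significant figure)
Gold → ×0.1 multiplier
220 × 0.1 = 22 Ω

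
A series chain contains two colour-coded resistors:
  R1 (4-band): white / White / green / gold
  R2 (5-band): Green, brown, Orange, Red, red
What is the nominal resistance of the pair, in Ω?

9951300 Ω

R1: white, white → 99; green ×10^5 → 9900000 Ω.
R2: green, brown, orange → 513; red ×10^2 → 51300 Ω.
Series: 9900000 + 51300 = 9951300 Ω.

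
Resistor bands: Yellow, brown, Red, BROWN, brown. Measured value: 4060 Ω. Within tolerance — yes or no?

no

Yellow → 4 (first significant figure)
Brown → 1 (second significant figure)
Red → 2 (third significant figure)
Brown → ×10 multiplier
Brown → ±1% tolerance
412 × 10 = 4120 Ω
Allowed range: 4078.8 Ω to 4161.2 Ω.
4060 Ω lies outside that range.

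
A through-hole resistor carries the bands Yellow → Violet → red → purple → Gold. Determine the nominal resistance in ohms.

4720000000 Ω

Yellow → 4 (first significant figure)
Violet → 7 (second significant figure)
Red → 2 (third significant figure)
Violet → ×10^7 multiplier
472 × 10000000 = 4720000000 Ω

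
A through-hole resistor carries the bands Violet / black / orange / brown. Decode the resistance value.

Violet → 7 (first significant figure)
Black → 0 (second significant figure)
Orange → ×10^3 multiplier
70 × 1000 = 70000 Ω

70000 Ω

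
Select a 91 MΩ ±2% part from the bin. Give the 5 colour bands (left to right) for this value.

91000000 Ω = 910 × 10^5.
9 → white
1 → brown
0 → black
Multiplier 10^5 → green.
±2% tolerance → red.

white, brown, black, green, red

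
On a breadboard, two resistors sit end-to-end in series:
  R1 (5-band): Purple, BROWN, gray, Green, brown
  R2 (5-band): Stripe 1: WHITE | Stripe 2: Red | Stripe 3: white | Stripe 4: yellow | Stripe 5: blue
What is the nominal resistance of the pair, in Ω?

R1: violet, brown, grey → 718; green ×10^5 → 71800000 Ω.
R2: white, red, white → 929; yellow ×10^4 → 9290000 Ω.
Series: 71800000 + 9290000 = 81090000 Ω.

81090000 Ω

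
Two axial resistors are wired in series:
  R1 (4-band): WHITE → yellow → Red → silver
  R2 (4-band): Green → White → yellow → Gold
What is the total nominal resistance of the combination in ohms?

R1: white, yellow → 94; red ×10^2 → 9400 Ω.
R2: green, white → 59; yellow ×10^4 → 590000 Ω.
Series: 9400 + 590000 = 599400 Ω.

599400 Ω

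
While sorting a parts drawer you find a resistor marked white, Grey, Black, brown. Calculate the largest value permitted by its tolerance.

White → 9 (first significant figure)
Grey → 8 (second significant figure)
Black → ×1 multiplier
Brown → ±1% tolerance
98 × 1 = 98 Ω
Largest = 98 × (1 + 1/100) = 98.98 Ω.

98.98 Ω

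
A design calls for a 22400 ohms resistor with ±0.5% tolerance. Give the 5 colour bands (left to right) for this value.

red, red, yellow, red, green

22400 Ω = 224 × 10^2.
2 → red
2 → red
4 → yellow
Multiplier 10^2 → red.
±0.5% tolerance → green.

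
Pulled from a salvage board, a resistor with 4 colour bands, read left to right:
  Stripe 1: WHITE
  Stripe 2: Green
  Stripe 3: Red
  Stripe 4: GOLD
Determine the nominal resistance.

White → 9 (first significant figure)
Green → 5 (second significant figure)
Red → ×10^2 multiplier
95 × 100 = 9500 Ω

9500 Ω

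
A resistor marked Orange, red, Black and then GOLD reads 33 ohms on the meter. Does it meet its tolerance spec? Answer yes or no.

Orange → 3 (first significant figure)
Red → 2 (second significant figure)
Black → ×1 multiplier
Gold → ±5% tolerance
32 × 1 = 32 Ω
Allowed range: 30.4 Ω to 33.6 Ω.
33 ohms lies inside that range.

yes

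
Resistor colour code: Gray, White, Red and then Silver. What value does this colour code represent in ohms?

8900 Ω

Grey → 8 (first significant figure)
White → 9 (second significant figure)
Red → ×10^2 multiplier
89 × 100 = 8900 Ω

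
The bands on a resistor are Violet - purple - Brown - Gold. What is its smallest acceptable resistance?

Violet → 7 (first significant figure)
Violet → 7 (second significant figure)
Brown → ×10 multiplier
Gold → ±5% tolerance
77 × 10 = 770 Ω
Smallest = 770 × (1 − 5/100) = 731.5 Ω.

731.5 Ω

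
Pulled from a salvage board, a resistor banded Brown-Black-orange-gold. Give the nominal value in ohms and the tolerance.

Brown → 1 (first significant figure)
Black → 0 (second significant figure)
Orange → ×10^3 multiplier
Gold → ±5% tolerance
10 × 1000 = 10000 Ω

10000 Ω ±5%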